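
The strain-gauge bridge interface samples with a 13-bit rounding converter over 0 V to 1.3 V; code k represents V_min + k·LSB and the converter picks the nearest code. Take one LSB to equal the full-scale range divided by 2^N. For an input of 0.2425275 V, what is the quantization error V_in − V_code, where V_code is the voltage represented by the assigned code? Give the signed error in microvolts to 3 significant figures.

Span = 1.3 V. LSB = 1.3 V / 2^13 ≈ 158.7 µV.
(V_in − V_min)/LSB = (0.2425275 − (0)) × 8192/1.3 = 1528.2964 → nearest code k = 1528.
Reconstructed level: 0 + 1528 × 1.3/8192 V = 0.2424804688 V.
V_in − V_code = 0.2425275 − (0.2424804688) = +47.0 µV.

+47.0 µV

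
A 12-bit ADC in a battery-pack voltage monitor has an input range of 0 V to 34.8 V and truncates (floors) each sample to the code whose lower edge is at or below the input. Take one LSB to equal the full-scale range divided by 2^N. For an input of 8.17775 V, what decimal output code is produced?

962

V_FS = 34.8 V. LSB = 34.8 V / 2^12 ≈ 8.496 mV.
(V_in − V_min) × 2^12/range = (8.17775 − (0)) × 4096/34.8 = 962.531.
Floor → code = 962.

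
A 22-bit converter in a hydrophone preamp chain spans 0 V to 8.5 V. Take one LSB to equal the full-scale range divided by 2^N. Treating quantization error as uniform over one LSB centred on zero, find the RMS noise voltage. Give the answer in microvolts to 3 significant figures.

Range is 8.5 V.
One LSB is 8.5 V / 4194304 = 2.0266 µV.
V_rms = LSB/√12 = 2.0266 µV / √12 = 0.585 µV.

0.585 µV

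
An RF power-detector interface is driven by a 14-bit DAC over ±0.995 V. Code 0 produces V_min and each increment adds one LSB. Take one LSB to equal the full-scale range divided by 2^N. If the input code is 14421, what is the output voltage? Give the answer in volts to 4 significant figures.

The full-scale span is 0.995 − (-0.995) = 1.99 V. LSB = 1.99 V / 2^14.
V_out = V_min + code × LSB = -0.995 V + 14421 × 1.99 V / 16384
      = -0.995 V + 1.75157 V = 0.756574 V.

0.7566 V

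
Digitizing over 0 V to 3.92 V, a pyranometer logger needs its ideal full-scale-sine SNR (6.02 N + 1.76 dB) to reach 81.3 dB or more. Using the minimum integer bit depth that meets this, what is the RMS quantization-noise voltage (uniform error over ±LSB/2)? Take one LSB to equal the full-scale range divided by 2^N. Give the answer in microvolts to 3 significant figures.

Range is 3.92 V.
Required N = ⌈(81.3 − 1.76)/6.02⌉ = ⌈13.213⌉ = 14.
LSB = 3.92 V ÷ 2^14 = 3.92/16384 V = 239.26 µV.
RMS noise = LSB/√12 = 69.1 µV.

69.1 µV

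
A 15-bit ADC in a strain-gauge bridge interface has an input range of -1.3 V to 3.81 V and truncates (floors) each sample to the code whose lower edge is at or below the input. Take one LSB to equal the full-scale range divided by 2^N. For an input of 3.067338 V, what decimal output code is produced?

28005

Span: 3.81 V − (-1.3 V) = 5.11 V. LSB = 5.11 V / 2^15 ≈ 155.9 µV.
code = ⌊(V_in − V_min)/LSB⌋ = ⌊(V_in − V_min) × 2^15 / range⌋
     = ⌊(3.067338 − (-1.3)) × 32768 / 5.11⌋ = ⌊4.367338 × 32768/5.11⌋
     = ⌊28005.662⌋ = 28005.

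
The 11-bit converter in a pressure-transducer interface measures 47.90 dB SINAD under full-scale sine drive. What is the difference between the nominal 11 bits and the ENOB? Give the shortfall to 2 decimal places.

3.34 bits

ENOB = (SINAD − 1.76)/6.02 = (47.90 − 1.76)/6.02 = 7.6645 bits.
Lost resolution: 11 − 7.6645 = 3.3355 bits.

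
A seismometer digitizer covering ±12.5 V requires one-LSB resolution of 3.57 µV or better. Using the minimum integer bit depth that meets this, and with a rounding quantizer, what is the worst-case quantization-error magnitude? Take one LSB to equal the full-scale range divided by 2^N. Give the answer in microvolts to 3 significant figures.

Full-scale range = 12.5 V − (-12.5 V) = 25 V.
Need 2^N ≥ 25 V / 3.57 µV = 7.003e6 → N_min = 23.
Step size = 25/8388608 V = 2.9802 µV.
Half an LSB is 1.49 µV.

1.49 µV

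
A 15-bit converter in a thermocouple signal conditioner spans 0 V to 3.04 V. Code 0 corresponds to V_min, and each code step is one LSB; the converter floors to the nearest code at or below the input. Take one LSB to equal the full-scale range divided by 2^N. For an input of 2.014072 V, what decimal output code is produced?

21709

Span = 3.04 V. LSB = 3.04 V / 2^15 ≈ 92.77 µV.
V_in − V_min = 2.014072 − (0) = 2.014072 V.
Divide by LSB: 2.014072 × 32768/3.04 = 21709.5761.
Truncating gives code 21709.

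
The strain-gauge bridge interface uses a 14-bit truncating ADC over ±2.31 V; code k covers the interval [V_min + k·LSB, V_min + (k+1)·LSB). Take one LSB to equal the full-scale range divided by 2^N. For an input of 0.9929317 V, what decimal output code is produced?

Range = 2.31 − (-2.31) = 4.62 V. LSB = 4.62 V / 2^14 ≈ 282.0 µV.
code = ⌊(V_in − V_min)/LSB⌋ = ⌊(V_in − V_min) × 2^14 / range⌋
     = ⌊(0.9929317 − (-2.31)) × 16384 / 4.62⌋ = ⌊3.3029317 × 16384/4.62⌋
     = ⌊11713.254⌋ = 11713.

11713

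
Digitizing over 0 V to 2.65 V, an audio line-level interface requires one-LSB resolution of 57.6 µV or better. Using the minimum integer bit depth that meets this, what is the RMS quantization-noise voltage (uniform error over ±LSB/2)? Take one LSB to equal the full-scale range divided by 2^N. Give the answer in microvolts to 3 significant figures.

Full-scale range = 2.65 V.
Levels needed ≥ 2.65/57.6 µV = 46010. 2^16 = 65536 suffices, so N_min = 16.
Step size = 2.65/65536 V = 40.436 µV.
σ_q = LSB/√12 = 40.436 µV/3.4641 = 11.7 µV.

11.7 µV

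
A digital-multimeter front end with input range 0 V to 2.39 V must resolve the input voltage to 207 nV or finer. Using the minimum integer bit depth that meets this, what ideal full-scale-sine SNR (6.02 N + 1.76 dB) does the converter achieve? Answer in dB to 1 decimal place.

146.2 dB

V_FS = 2.39 V.
Required number of levels: 2.39/207 nV = 1.1546e7; smallest N with 2^N ≥ that is 24.
Ideal SNR at N = 24: 6.02·24 + 1.76 = 146.2 dB.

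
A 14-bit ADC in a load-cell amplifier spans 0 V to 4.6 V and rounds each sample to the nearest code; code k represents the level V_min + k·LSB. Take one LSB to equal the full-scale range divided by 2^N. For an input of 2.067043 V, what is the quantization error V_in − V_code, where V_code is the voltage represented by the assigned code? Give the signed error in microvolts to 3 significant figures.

Span = 4.6 V. LSB = 4.6 V / 2^14 ≈ 280.8 µV.
Position in LSBs: (2.067043 − (0)) × 16384/4.6 = 7362.2679; rounding gives k = 7362.
Reconstructed level: 0 + 7362 × 4.6/16384 V = 2.0669677734 V.
e = 2.067043 − (2.0669677734) = +75.2 µV.

+75.2 µV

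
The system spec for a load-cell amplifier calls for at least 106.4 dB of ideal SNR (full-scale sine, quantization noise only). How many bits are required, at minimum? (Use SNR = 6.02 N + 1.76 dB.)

N ≥ (106.4 − 1.76)/6.02 = 17.382 → N_min = 18.

18 bits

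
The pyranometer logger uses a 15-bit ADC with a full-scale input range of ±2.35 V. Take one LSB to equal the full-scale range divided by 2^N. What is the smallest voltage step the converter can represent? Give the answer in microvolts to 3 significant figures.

143 µV

The full-scale span is 2.35 − (-2.35) = 4.7 V.
There are 2^15 = 32768 steps.
LSB = 4.7 V / 2^15 = 143 µV.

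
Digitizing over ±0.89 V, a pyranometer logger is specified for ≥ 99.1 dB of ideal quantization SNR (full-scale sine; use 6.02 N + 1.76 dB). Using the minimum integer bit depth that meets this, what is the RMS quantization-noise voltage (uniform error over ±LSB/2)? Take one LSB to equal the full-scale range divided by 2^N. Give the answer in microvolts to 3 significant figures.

3.92 µV

Range = 0.89 − (-0.89) = 1.78 V.
Solving 6.02 N ≥ 99.1 − 1.76: N ≥ 16.169. Round up → N = 17.
One LSB is 1.78 V / 131072 = 13.580 µV.
RMS noise = LSB/√12 = 3.92 µV.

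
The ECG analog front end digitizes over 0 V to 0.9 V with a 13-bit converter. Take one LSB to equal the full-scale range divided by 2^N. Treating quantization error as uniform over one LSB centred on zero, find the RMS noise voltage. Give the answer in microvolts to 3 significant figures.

31.7 µV

V_FS = 0.9 V.
One LSB is 0.9 V / 8192 = 109.86 µV.
RMS of a uniform error over width LSB is LSB/√12 = 31.7 µV.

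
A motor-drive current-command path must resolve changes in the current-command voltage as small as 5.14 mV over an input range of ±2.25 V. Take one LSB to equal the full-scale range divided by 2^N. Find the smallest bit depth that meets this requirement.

10 bits

Range = 2.25 − (-2.25) = 4.5 V.
Levels needed ≥ 4.5/5.14 mV = 875.5. 2^10 = 1024 suffices, so N_min = 10.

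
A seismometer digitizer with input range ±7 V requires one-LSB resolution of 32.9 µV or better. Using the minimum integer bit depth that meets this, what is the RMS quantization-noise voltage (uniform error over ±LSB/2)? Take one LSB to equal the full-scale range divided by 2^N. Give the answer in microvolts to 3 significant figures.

7.71 µV

Span: 7 V − (-7 V) = 14 V.
Required number of levels: 14/32.9 µV = 425530; smallest N with 2^N ≥ that is 19.
LSB = 14 V ÷ 2^19 = 14/524288 V = 26.703 µV.
V_rms = LSB/√12 = 7.71 µV.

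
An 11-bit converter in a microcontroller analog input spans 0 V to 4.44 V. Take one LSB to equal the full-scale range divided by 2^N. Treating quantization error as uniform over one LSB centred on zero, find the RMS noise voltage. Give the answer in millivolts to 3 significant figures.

0.626 mV

Range is 4.44 V.
Step size = 4.44/2048 V = 2.1680 mV.
V_rms = LSB/√12 = 2.1680 mV / √12 = 0.626 mV.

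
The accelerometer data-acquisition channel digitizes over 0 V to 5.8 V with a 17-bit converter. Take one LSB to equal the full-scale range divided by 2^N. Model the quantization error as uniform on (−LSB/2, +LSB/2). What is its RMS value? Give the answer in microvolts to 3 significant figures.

V_FS = 5.8 V.
One LSB is 5.8 V / 131072 = 44.250 µV.
For a uniform distribution on [−LSB/2, +LSB/2], V_rms = LSB/√12 = 44.250 µV/3.4641 = 12.8 µV.

12.8 µV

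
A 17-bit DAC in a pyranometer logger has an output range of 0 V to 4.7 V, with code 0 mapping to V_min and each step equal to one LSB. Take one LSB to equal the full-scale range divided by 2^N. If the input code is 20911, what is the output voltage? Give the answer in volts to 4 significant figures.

Span = 4.7 V. LSB = 4.7 V / 2^17.
V_out = 0 + 20911 × (4.7/131072) V
      = 0 + 0.749830 = 0.749830 V.

0.7498 V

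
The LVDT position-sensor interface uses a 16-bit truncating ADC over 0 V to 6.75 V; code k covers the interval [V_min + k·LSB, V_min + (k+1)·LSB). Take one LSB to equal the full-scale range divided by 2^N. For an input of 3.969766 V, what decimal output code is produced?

Range is 6.75 V. LSB = 6.75 V / 2^16 ≈ 103.0 µV.
V_in − V_min = 3.969766 − (0) = 3.969766 V.
Divide by LSB: 3.969766 × 65536/6.75 = 38542.6051.
Truncating gives code 38542.

38542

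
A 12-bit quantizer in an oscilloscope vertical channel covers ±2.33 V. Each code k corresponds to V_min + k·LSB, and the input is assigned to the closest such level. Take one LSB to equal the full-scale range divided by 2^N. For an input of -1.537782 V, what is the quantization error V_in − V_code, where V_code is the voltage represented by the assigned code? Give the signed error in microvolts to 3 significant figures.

+382 µV

The full-scale span is 2.33 − (-2.33) = 4.66 V. LSB = 4.66 V / 2^12 ≈ 1.138 mV.
(V_in − V_min)/LSB = (-1.537782 − (-2.33)) × 4096/4.66 = 696.3358 → nearest code k = 696.
Reconstructed level: -2.33 + 696 × 4.66/4096 V = -1.538164063 V.
e = -1.537782 − (-1.538164063) = +382 µV.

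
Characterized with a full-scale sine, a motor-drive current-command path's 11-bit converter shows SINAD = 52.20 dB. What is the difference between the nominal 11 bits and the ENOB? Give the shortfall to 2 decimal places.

ENOB = (SINAD − 1.76)/6.02 = (52.20 − 1.76)/6.02 = 8.3787 bits.
Lost resolution: 11 − 8.3787 = 2.6213 bits.

2.62 bits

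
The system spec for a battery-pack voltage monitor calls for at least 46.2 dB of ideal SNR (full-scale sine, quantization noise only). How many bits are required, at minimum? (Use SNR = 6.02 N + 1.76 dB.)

N ≥ (46.2 − 1.76)/6.02 = 7.382 → N_min = 8.

8 bits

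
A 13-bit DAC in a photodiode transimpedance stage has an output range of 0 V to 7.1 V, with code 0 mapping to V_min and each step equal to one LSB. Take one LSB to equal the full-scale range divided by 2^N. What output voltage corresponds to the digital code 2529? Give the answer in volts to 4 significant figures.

2.192 V

Full-scale range = 7.1 V. LSB = 7.1 V / 2^13.
Output = V_min + (2529/8192) × range = 0 + 0.308716 × 7.1 V
      = 0 V + 2.19188 V = 2.19188 V.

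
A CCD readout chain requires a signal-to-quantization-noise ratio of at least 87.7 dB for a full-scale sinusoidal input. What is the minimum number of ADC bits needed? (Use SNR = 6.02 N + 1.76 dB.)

6.02 N + 1.76 ≥ 87.7 gives N ≥ 14.276, so the minimum integer is 15.

15 bits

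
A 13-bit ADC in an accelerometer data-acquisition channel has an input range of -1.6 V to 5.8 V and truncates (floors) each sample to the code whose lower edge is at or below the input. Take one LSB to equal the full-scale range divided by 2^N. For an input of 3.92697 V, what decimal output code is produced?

6118

Range = 5.8 − (-1.6) = 7.4 V. LSB = 7.4 V / 2^13 ≈ 0.9033 mV.
V_in − V_min = 3.92697 − (-1.6) = 5.52697 V.
Divide by LSB: 5.52697 × 8192/7.4 = 6118.5052.
Truncating gives code 6118.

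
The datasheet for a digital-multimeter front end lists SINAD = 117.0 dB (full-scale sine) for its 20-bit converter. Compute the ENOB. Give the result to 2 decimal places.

19.14 bits

Inverting SNR = 6.02 N + 1.76: N_eff = (117.0 − 1.76)/6.02 = 19.1429.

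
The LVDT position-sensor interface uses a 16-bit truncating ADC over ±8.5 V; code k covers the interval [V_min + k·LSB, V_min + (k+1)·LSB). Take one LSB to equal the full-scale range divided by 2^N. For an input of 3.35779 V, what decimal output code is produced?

45712

Span: 8.5 V − (-8.5 V) = 17 V. LSB = 17 V / 2^16 ≈ 259.4 µV.
(V_in − V_min) × 2^16/range = (3.35779 − (-8.5)) × 65536/17 = 45712.478.
Floor → code = 45712.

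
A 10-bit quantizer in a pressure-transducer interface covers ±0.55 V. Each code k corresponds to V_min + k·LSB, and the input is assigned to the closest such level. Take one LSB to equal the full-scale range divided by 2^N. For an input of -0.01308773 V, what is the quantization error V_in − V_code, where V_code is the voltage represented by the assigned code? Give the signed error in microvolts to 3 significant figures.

−197 µV

The full-scale span is 0.55 − (-0.55) = 1.1 V. LSB = 1.1 V / 2^10 ≈ 1.074 mV.
Position in LSBs: (-0.01308773 − (-0.55)) × 1024/1.1 = 499.8165; rounding gives k = 500.
V_code = -0.55 + (500/1024) × 1.1 = -0.01289062500 V.
e = -0.01308773 − (-0.01289062500) = −197 µV.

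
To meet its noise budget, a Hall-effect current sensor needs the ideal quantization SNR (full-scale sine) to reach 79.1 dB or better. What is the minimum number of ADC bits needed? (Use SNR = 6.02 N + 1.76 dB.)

13 bits

Required N = ⌈(79.1 − 1.76)/6.02⌉ = ⌈12.847⌉ = 13.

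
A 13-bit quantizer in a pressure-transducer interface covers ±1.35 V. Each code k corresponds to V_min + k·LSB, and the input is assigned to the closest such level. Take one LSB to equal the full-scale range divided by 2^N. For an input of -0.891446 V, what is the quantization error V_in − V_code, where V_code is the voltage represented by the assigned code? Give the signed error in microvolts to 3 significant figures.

+94.5 µV

Range = 1.35 − (-1.35) = 2.7 V. LSB = 2.7 V / 2^13 ≈ 329.6 µV.
(V_in − V_min)/LSB = (-0.891446 − (-1.35)) × 8192/2.7 = 1391.2868 → nearest code k = 1391.
Reconstructed level: -1.35 + 1391 × 2.7/8192 V = -0.8915405273 V.
Error = V_in − V_code = -0.891446 − (-0.8915405273) = +94.5 µV.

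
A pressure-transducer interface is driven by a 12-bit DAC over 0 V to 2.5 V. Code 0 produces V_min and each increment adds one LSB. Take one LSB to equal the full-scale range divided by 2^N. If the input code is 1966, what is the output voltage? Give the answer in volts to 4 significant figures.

1.200 V

Span = 2.5 V. LSB = 2.5 V / 2^12.
V_out = V_min + code × LSB = 0 V + 1966 × 2.5 V / 4096
      = 0 + 1.19995 = 1.19995 V.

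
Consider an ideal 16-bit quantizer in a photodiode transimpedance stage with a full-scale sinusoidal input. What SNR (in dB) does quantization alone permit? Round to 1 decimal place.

98.1 dB

6.02(16) + 1.76 = 96.32 + 1.76 = 98.08 dB.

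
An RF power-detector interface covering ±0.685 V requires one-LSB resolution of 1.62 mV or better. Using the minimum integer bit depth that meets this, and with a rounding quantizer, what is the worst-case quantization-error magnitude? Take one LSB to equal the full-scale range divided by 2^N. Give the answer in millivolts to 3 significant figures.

Range = 0.685 − (-0.685) = 1.37 V.
Levels needed ≥ 1.37/1.62 mV = 845.7. 2^10 = 1024 suffices, so N_min = 10.
LSB = 1.37 V ÷ 2^10 = 1.37/1024 V = 1.3379 mV.
|e|_max = LSB/2 = 0.669 mV.

0.669 mV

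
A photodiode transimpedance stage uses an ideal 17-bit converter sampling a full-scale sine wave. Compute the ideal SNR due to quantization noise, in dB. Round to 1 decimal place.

104.1 dB

6.02(17) + 1.76 = 102.34 + 1.76 = 104.10 dB.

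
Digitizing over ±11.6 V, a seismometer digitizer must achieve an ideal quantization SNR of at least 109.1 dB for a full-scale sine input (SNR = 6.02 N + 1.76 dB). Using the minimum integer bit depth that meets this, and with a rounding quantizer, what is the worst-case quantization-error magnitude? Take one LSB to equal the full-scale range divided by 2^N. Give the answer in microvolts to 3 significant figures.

Range = 11.6 − (-11.6) = 23.2 V.
6.02 N + 1.76 ≥ 109.1 gives N ≥ 17.831, so the minimum integer is 18.
One LSB is 23.2 V / 262144 = 88.501 µV.
Max error for round-to-nearest is LSB/2 = 44.3 µV.

44.3 µV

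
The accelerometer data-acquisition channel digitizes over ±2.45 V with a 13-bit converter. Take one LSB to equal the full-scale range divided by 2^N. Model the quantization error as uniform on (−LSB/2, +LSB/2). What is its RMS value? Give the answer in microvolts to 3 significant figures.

Range = 2.45 − (-2.45) = 4.9 V.
LSB = 4.9 V ÷ 2^13 = 4.9/8192 V = 0.59814 mV.
σ_q = LSB/√12 = 0.59814 mV/3.4641 = 173 µV.

173 µV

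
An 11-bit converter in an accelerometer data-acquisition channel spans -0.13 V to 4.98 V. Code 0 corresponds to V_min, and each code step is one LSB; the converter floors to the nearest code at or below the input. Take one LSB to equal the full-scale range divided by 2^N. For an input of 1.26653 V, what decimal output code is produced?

559

Full-scale range = 4.98 V − (-0.13 V) = 5.11 V. LSB = 5.11 V / 2^11 ≈ 2.495 mV.
code = ⌊(V_in − V_min)/LSB⌋ = ⌊(V_in − V_min) × 2^11 / range⌋
     = ⌊(1.26653 − (-0.13)) × 2048 / 5.11⌋ = ⌊1.39653 × 2048/5.11⌋
     = ⌊559.705⌋ = 559.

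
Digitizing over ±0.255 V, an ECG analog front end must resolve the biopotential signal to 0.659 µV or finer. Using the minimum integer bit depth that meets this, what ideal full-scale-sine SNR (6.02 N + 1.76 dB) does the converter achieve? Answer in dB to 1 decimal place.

122.2 dB

Range = 0.255 − (-0.255) = 0.51 V.
Need 2^N ≥ 0.51 V / 0.659 µV = 773900 → N_min = 20.
6.02(20) + 1.76 = 122.16 dB.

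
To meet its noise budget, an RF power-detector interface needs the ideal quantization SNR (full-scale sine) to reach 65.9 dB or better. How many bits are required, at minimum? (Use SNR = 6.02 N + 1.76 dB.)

11 bits

6.02 N + 1.76 ≥ 65.9 gives N ≥ 10.654, so the minimum integer is 11.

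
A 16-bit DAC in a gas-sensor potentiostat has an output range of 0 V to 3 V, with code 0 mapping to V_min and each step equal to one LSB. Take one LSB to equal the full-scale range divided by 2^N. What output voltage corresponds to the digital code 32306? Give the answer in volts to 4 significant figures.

V_FS = 3 V. LSB = 3 V / 2^16.
Output = V_min + (32306/65536) × range = 0 + 0.492950 × 3 V
      = 0 + 1.47885 = 1.47885 V.

1.479 V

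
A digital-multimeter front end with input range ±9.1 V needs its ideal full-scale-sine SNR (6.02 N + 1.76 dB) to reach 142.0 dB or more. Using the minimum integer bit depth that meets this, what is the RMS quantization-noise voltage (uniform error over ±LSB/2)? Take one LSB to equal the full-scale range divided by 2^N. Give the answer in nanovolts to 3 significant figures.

Range = 9.1 − (-9.1) = 18.2 V.
Solving 6.02 N ≥ 142.0 − 1.76: N ≥ 23.296. Round up → N = 24.
Step size = 18.2/16777216 V = 1.0848 µV.
σ_q = LSB/√12 = 1.0848 µV/3.4641 = 313 nV.

313 nV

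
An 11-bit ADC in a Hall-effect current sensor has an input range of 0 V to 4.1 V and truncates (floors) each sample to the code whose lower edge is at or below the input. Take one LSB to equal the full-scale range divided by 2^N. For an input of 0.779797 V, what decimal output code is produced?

V_FS = 4.1 V. LSB = 4.1 V / 2^11 ≈ 2.002 mV.
code = ⌊(V_in − V_min)/LSB⌋ = ⌊(V_in − V_min) × 2^11 / range⌋
     = ⌊(0.779797 − (0)) × 2048 / 4.1⌋ = ⌊0.779797 × 2048/4.1⌋
     = ⌊389.518⌋ = 389.

389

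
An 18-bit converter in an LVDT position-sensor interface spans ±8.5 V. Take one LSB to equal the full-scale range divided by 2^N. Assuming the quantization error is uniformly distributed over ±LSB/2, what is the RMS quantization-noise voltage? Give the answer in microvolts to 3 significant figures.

18.7 µV

Full-scale range = 8.5 V − (-8.5 V) = 17 V.
LSB = 17 V / 2^18 = 64.850 µV.
V_rms = LSB/√12 = 64.850 µV / √12 = 18.7 µV.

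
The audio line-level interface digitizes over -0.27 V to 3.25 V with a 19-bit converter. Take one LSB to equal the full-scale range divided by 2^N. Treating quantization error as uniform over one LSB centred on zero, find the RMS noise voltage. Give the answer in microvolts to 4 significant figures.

Full-scale range = 3.25 V − (-0.27 V) = 3.52 V.
One LSB is 3.52 V / 524288 = 6.71387 µV.
RMS of a uniform error over width LSB is LSB/√12 = 1.938 µV.

1.938 µV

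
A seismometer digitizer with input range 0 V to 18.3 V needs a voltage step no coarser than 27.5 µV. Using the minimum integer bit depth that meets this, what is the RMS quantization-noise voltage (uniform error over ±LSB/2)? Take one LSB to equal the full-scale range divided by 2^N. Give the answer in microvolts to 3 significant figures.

Full-scale range = 18.3 V.
Levels needed ≥ 18.3/27.5 µV = 665500. 2^20 = 1048576 suffices, so N_min = 20.
LSB = 18.3 V / 2^20 = 17.452 µV.
σ_q = LSB/√12 = 17.452 µV/3.4641 = 5.04 µV.

5.04 µV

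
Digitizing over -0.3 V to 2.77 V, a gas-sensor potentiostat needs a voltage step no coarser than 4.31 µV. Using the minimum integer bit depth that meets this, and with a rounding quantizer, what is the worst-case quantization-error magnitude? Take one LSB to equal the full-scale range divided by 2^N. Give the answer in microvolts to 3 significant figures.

The full-scale span is 2.77 − (-0.3) = 3.07 V.
Need 2^N ≥ 3.07 V / 4.31 µV = 712300 → N_min = 20.
Step size = 3.07/1048576 V = 2.9278 µV.
|e|_max = LSB/2 = 1.46 µV.

1.46 µV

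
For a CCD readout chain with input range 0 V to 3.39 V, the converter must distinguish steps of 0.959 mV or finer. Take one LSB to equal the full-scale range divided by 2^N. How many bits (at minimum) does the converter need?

V_FS = 3.39 V.
Required number of levels: 3.39/0.959 mV = 3534.9; smallest N with 2^N ≥ that is 12.

12 bits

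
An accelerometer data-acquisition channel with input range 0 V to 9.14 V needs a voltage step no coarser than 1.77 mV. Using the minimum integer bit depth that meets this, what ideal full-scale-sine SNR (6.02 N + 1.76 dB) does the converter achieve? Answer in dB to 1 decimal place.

Span = 9.14 V.
Required number of levels: 9.14/1.77 mV = 5163.8; smallest N with 2^N ≥ that is 13.
SNR = 6.02 × 13 + 1.76 = 80.02 dB.

80.0 dB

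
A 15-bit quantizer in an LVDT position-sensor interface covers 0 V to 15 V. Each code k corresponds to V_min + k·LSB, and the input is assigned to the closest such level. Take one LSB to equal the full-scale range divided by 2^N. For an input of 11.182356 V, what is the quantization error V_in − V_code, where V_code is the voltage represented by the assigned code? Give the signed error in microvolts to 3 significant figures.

+105 µV

Full-scale range = 15 V. LSB = 15 V / 2^15 ≈ 457.8 µV.
(11.182356 − (0)) / LSB = 11.182356 × 32768/15 = 24428.2294. Nearest integer: k = 24428.
V_code = 0 + (24428/32768) × 15 = 11.182250977 V.
Error = V_in − V_code = 11.182356 − (11.182250977) = +105 µV.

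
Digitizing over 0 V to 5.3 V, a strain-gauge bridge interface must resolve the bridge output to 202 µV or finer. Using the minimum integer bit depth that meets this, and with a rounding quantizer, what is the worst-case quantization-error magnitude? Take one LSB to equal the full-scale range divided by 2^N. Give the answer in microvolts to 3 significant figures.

Full-scale range = 5.3 V.
Levels needed ≥ 5.3/202 µV = 26240. 2^15 = 32768 suffices, so N_min = 15.
One LSB is 5.3 V / 32768 = 161.74 µV.
Half an LSB is 80.9 µV.

80.9 µV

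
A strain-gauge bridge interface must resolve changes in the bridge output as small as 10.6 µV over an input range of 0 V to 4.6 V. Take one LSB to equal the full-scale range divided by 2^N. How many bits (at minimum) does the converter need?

19 bits

Range is 4.6 V.
Levels needed ≥ 4.6/10.6 µV = 434000. 2^19 = 524288 suffices, so N_min = 19.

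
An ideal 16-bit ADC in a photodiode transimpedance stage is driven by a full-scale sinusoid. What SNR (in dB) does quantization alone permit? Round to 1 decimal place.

Ideal quantization SNR: 6.02 × 16 + 1.76 dB = 98.1 dB.

98.1 dB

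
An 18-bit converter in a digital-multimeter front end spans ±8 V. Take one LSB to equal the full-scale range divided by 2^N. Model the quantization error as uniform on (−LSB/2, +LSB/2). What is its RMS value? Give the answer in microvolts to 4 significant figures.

17.62 µV

Full-scale range = 8 V − (-8 V) = 16 V.
Step size = 16/262144 V = 61.0352 µV.
For a uniform distribution on [−LSB/2, +LSB/2], V_rms = LSB/√12 = 61.0352 µV/3.4641 = 17.62 µV.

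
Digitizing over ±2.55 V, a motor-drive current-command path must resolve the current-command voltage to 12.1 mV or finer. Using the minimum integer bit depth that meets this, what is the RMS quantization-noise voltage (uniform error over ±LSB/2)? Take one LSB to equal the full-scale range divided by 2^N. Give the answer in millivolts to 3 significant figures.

2.88 mV

The full-scale span is 2.55 − (-2.55) = 5.1 V.
Need 2^N ≥ 5.1 V / 12.1 mV = 421.5 → N_min = 9.
Step size = 5.1/512 V = 9.9609 mV.
σ_q = LSB/√12 = 9.9609 mV/3.4641 = 2.88 mV.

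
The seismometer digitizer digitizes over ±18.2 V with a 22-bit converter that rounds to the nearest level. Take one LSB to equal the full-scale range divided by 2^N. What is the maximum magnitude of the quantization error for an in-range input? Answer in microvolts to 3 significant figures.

Span: 18.2 V − (-18.2 V) = 36.4 V.
LSB = 36.4 V ÷ 2^22 = 36.4/4194304 V = 8.6784 µV.
|e|_max = LSB/2 = 4.34 µV.

4.34 µV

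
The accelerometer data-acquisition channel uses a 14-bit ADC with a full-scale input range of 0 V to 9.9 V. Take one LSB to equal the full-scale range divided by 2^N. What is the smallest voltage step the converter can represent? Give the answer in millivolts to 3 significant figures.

0.604 mV

Full-scale range = 9.9 V.
2^14 = 16384 levels.
LSB = 9.9 V / 2^14 = 0.604 mV.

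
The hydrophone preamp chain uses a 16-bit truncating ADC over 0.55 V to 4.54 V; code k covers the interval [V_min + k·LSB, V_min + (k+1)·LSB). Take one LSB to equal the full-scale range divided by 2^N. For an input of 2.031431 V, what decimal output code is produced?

24332

The full-scale span is 4.54 − (0.55) = 3.99 V. LSB = 3.99 V / 2^16 ≈ 60.88 µV.
(V_in − V_min) × 2^16/range = (2.031431 − (0.55)) × 65536/3.99 = 24332.597.
Floor → code = 24332.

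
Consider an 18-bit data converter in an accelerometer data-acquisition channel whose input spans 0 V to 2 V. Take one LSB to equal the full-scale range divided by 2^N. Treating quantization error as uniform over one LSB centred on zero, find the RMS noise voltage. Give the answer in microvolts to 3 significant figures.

Span = 2 V.
One LSB is 2 V / 262144 = 7.6294 µV.
V_rms = LSB/√12 = 7.6294 µV / √12 = 2.20 µV.

2.20 µV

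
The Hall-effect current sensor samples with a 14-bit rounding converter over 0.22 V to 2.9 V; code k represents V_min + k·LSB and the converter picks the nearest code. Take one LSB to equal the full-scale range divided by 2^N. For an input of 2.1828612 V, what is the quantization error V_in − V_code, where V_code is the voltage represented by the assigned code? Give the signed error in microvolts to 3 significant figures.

Range = 2.9 − (0.22) = 2.68 V. LSB = 2.68 V / 2^14 ≈ 163.6 µV.
Position in LSBs: (2.1828612 − (0.22)) × 16384/2.68 = 11999.8201; rounding gives k = 12000.
Reconstructed level: 0.22 + 12000 × 2.68/16384 V = 2.1828906250 V.
V_in − V_code = 2.1828612 − (2.1828906250) = −29.4 µV.

−29.4 µV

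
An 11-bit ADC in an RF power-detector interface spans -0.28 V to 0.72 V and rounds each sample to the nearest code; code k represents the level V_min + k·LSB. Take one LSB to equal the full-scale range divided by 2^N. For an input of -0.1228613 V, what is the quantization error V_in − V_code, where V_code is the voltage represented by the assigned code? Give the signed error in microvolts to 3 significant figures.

The full-scale span is 0.72 − (-0.28) = 1 V. LSB = 1 V / 2^11 ≈ 488.3 µV.
Position in LSBs: (-0.1228613 − (-0.28)) × 2048/1 = 321.8201; rounding gives k = 322.
V_code = -0.28 + (322/2048) × 1 = -0.1227734375 V.
Error = V_in − V_code = -0.1228613 − (-0.1227734375) = −87.9 µV.

−87.9 µV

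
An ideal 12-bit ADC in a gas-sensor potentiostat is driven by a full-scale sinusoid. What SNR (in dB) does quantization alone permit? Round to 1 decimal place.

SNR = 6.02·12 + 1.76 = 74.00 dB.

74.0 dB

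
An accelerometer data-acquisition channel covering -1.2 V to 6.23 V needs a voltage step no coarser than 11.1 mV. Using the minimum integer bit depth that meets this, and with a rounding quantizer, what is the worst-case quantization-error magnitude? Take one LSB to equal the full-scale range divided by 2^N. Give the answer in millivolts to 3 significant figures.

3.63 mV

Full-scale range = 6.23 V − (-1.2 V) = 7.43 V.
7.43 V / 11.1 mV = 669.4. Since 2^9 = 512 and 2^10 = 1024, N = 10.
One LSB is 7.43 V / 1024 = 7.2559 mV.
Max error for round-to-nearest is LSB/2 = 3.63 mV.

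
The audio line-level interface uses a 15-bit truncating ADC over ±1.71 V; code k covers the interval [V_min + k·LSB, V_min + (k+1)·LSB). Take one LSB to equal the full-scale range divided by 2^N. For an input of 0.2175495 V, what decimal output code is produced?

Span: 1.71 V − (-1.71 V) = 3.42 V. LSB = 3.42 V / 2^15 ≈ 104.4 µV.
(V_in − V_min) × 2^15/range = (0.2175495 − (-1.71)) × 32768/3.42 = 18468.404.
Floor → code = 18468.

18468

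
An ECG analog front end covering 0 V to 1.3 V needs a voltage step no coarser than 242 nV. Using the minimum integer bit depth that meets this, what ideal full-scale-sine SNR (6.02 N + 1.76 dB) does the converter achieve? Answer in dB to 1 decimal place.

140.2 dB

V_FS = 1.3 V.
1.3 V / 242 nV = 5.372e6. Since 2^22 = 4194304 and 2^23 = 8388608, N = 23.
6.02(23) + 1.76 = 140.22 dB.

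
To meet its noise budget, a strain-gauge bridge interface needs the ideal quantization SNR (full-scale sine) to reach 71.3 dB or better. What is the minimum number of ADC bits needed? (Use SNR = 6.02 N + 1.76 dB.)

Solving 6.02 N ≥ 71.3 − 1.76: N ≥ 11.551. Round up → N = 12.

12 bits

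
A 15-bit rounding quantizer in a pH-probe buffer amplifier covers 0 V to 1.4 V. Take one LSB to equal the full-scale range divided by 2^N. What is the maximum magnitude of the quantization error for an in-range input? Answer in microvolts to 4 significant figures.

V_FS = 1.4 V.
One LSB is 1.4 V / 32768 = 42.7246 µV.
A rounding quantizer has |error| ≤ LSB/2 = 21.36 µV.

21.36 µV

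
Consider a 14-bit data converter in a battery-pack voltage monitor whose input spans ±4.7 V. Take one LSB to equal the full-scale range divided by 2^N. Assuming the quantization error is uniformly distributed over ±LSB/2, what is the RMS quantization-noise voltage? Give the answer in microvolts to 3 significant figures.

166 µV

Span: 4.7 V − (-4.7 V) = 9.4 V.
One LSB is 9.4 V / 16384 = 0.57373 mV.
σ_q = LSB/√12 = 0.57373 mV/3.4641 = 166 µV.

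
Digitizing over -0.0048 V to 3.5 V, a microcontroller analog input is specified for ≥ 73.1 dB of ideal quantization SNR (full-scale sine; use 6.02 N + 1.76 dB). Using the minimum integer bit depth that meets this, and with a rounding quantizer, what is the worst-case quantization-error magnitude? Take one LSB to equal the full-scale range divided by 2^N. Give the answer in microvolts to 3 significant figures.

428 µV

Range = 3.5 − (-0.0048) = 3.5048 V.
N ≥ (73.1 − 1.76)/6.02 = 11.850 → N_min = 12.
One LSB is 3.5048 V / 4096 = 0.85566 mV.
Half an LSB is 428 µV.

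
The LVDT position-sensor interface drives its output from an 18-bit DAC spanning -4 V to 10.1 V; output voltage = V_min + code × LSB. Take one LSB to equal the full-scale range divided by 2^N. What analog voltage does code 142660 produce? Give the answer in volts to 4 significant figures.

Span: 10.1 V − (-4 V) = 14.1 V. LSB = 14.1 V / 2^18.
V_out = -4 + 142660 × (14.1/262144) V
      = -4 + 7.67329 = 3.67329 V.

3.673 V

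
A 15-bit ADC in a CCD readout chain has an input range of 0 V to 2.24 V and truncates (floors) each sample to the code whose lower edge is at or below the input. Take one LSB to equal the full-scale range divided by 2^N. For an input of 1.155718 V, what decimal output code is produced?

V_FS = 2.24 V. LSB = 2.24 V / 2^15 ≈ 68.36 µV.
code = ⌊(V_in − V_min)/LSB⌋ = ⌊(V_in − V_min) × 2^15 / range⌋
     = ⌊(1.155718 − (0)) × 32768 / 2.24⌋ = ⌊1.155718 × 32768/2.24⌋
     = ⌊16906.503⌋ = 16906.

16906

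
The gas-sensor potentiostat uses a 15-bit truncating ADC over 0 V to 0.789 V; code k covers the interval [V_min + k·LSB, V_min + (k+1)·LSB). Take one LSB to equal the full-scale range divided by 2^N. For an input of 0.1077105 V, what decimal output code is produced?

Full-scale range = 0.789 V. LSB = 0.789 V / 2^15 ≈ 24.08 µV.
V_in − V_min = 0.1077105 − (0) = 0.1077105 V.
Divide by LSB: 0.1077105 × 32768/0.789 = 4473.3304.
Truncating gives code 4473.

4473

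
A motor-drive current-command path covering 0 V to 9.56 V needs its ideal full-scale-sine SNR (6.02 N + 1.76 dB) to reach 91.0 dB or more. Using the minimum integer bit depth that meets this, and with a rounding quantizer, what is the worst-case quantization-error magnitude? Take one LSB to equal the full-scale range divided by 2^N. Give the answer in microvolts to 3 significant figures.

Full-scale range = 9.56 V.
Solving 6.02 N ≥ 91.0 − 1.76: N ≥ 14.824. Round up → N = 15.
LSB = 9.56 V / 2^15 = 291.75 µV.
Half an LSB is 146 µV.

146 µV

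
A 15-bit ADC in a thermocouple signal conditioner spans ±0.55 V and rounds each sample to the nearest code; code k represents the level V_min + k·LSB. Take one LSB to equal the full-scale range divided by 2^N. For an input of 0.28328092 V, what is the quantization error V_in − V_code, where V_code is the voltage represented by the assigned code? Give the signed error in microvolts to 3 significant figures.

Span: 0.55 V − (-0.55 V) = 1.1 V. LSB = 1.1 V / 2^15 ≈ 33.57 µV.
Position in LSBs: (0.28328092 − (-0.55)) × 32768/1.1 = 24822.6811; rounding gives k = 24823.
V_code = -0.55 + (24823/32768) × 1.1 = 0.28329162598 V.
e = 0.28328092 − (0.28329162598) = −10.7 µV.

−10.7 µV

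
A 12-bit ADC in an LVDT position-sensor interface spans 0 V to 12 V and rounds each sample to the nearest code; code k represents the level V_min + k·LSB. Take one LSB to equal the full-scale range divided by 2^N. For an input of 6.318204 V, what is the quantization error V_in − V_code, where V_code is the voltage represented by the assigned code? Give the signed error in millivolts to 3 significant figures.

−1.13 mV

V_FS = 12 V. LSB = 12 V / 2^12 ≈ 2.930 mV.
(6.318204 − (0)) / LSB = 6.318204 × 4096/12 = 2156.6136. Nearest integer: k = 2157.
V_code = V_min + k × range/2^12 = 0 + 2157 × 12/4096 = 6.319335938 V.
e = 6.318204 − (6.319335938) = −1.13 mV.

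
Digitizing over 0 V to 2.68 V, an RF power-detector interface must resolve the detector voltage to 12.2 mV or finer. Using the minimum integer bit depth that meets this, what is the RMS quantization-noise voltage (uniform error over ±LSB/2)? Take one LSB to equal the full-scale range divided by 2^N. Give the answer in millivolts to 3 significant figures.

Span = 2.68 V.
Levels needed ≥ 2.68/12.2 mV = 219.7. 2^8 = 256 suffices, so N_min = 8.
One LSB is 2.68 V / 256 = 10.469 mV.
RMS noise = LSB/√12 = 3.02 mV.

3.02 mV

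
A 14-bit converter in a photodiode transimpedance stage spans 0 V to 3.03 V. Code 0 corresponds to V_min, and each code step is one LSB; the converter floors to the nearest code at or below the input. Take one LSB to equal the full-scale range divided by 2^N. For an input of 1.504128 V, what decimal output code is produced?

8133

V_FS = 3.03 V. LSB = 3.03 V / 2^14 ≈ 184.9 µV.
(V_in − V_min) × 2^14/range = (1.504128 − (0)) × 16384/3.03 = 8133.212.
Floor → code = 8133.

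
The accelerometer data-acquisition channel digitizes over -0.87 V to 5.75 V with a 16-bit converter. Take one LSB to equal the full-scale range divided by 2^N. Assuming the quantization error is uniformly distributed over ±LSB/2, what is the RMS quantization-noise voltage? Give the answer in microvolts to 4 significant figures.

The full-scale span is 5.75 − (-0.87) = 6.62 V.
One LSB is 6.62 V / 65536 = 101.013 µV.
For a uniform distribution on [−LSB/2, +LSB/2], V_rms = LSB/√12 = 101.013 µV/3.4641 = 29.16 µV.

29.16 µV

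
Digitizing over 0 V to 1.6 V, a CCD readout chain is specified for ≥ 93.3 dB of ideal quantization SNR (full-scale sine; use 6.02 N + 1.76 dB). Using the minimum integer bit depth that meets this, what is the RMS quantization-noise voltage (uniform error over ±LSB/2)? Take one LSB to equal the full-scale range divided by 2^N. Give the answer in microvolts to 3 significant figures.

Span = 1.6 V.
N ≥ (93.3 − 1.76)/6.02 = 15.206 → N_min = 16.
LSB = 1.6 V ÷ 2^16 = 1.6/65536 V = 24.414 µV.
V_rms = LSB/√12 = 7.05 µV.

7.05 µV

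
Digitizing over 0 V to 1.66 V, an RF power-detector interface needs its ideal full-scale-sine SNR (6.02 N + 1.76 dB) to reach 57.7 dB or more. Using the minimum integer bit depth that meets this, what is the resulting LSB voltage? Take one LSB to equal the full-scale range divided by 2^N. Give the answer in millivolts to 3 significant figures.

Range is 1.66 V.
6.02 N + 1.76 ≥ 57.7 gives N ≥ 9.292, so the minimum integer is 10.
One LSB is 1.66 V / 1024 = 1.62 mV.

1.62 mV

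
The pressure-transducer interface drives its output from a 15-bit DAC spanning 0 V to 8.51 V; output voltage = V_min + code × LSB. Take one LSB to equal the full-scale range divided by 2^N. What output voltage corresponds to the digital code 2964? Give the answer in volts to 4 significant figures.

Full-scale range = 8.51 V. LSB = 8.51 V / 2^15.
V_out = V_min + code × LSB = 0 V + 2964 × 8.51 V / 32768
      = 0 V + 0.769764 V = 0.769764 V.

0.7698 V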